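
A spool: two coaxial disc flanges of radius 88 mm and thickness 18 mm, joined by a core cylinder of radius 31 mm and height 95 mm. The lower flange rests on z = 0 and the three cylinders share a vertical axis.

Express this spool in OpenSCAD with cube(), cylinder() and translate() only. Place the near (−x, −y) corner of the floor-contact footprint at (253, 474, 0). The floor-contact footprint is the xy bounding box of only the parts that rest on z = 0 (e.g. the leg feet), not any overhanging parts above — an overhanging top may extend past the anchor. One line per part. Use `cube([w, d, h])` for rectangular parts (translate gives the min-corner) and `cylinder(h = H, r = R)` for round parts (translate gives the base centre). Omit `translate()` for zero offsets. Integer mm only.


translate([341, 562, 0]) cylinder(h = 18, r = 88);
translate([341, 562, 18]) cylinder(h = 95, r = 31);
translate([341, 562, 113]) cylinder(h = 18, r = 88);


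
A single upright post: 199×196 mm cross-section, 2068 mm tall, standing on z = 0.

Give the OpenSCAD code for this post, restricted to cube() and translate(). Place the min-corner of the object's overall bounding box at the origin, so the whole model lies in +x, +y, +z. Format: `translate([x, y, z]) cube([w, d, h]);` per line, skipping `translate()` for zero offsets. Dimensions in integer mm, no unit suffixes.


cube([199, 196, 2068]);


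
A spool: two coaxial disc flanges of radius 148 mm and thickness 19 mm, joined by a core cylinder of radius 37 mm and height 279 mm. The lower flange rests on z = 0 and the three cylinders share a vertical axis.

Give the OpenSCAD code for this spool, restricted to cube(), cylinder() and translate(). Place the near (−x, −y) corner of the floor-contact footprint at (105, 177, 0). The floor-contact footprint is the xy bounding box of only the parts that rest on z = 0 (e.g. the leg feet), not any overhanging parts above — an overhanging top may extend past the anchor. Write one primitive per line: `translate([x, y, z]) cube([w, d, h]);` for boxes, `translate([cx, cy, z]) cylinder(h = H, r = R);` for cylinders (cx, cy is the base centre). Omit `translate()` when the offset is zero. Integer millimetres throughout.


translate([253, 325, 0]) cylinder(h = 19, r = 148);
translate([253, 325, 19]) cylinder(h = 279, r = 37);
translate([253, 325, 298]) cylinder(h = 19, r = 148);


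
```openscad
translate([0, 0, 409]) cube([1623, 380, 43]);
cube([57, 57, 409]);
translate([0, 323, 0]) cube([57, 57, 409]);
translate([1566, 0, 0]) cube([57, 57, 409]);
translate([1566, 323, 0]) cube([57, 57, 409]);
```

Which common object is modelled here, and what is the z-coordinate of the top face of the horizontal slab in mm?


A bench. The seat-top height is 452 mm.

A long slab on four corner posts — a bench. The slab sits at z = 409 with thickness 43, so the top is 409 + 43 = 452 mm.


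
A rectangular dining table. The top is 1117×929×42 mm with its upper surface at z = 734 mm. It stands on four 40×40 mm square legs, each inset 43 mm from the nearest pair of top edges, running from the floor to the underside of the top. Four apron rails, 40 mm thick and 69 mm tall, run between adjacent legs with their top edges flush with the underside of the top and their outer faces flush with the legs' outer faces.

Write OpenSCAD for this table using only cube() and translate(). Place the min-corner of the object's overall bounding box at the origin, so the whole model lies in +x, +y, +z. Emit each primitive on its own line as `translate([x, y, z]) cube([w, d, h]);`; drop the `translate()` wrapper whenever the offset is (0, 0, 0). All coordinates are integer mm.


translate([0, 0, 692]) cube([1117, 929, 42]);
translate([43, 43, 0]) cube([40, 40, 692]);
translate([1034, 43, 0]) cube([40, 40, 692]);
translate([43, 846, 0]) cube([40, 40, 692]);
translate([1034, 846, 0]) cube([40, 40, 692]);
translate([83, 43, 623]) cube([951, 40, 69]);
translate([83, 846, 623]) cube([951, 40, 69]);
translate([43, 83, 623]) cube([40, 763, 69]);
translate([1034, 83, 623]) cube([40, 763, 69]);


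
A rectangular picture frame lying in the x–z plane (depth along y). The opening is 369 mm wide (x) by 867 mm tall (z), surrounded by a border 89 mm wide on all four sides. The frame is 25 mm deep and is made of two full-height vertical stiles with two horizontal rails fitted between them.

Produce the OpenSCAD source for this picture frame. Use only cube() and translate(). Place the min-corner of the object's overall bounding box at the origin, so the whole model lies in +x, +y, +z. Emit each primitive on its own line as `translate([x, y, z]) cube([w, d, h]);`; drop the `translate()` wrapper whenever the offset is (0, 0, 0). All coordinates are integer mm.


cube([89, 25, 1045]);
translate([458, 0, 0]) cube([89, 25, 1045]);
translate([89, 0, 0]) cube([369, 25, 89]);
translate([89, 0, 956]) cube([369, 25, 89]);


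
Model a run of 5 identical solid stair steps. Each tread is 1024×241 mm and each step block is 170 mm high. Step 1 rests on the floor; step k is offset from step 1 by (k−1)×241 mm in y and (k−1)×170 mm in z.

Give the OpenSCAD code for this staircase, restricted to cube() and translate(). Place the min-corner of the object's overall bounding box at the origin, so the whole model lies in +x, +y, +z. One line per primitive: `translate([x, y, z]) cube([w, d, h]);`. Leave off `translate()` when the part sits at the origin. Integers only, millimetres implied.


cube([1024, 241, 170]);
translate([0, 241, 170]) cube([1024, 241, 170]);
translate([0, 482, 340]) cube([1024, 241, 170]);
translate([0, 723, 510]) cube([1024, 241, 170]);
translate([0, 964, 680]) cube([1024, 241, 170]);


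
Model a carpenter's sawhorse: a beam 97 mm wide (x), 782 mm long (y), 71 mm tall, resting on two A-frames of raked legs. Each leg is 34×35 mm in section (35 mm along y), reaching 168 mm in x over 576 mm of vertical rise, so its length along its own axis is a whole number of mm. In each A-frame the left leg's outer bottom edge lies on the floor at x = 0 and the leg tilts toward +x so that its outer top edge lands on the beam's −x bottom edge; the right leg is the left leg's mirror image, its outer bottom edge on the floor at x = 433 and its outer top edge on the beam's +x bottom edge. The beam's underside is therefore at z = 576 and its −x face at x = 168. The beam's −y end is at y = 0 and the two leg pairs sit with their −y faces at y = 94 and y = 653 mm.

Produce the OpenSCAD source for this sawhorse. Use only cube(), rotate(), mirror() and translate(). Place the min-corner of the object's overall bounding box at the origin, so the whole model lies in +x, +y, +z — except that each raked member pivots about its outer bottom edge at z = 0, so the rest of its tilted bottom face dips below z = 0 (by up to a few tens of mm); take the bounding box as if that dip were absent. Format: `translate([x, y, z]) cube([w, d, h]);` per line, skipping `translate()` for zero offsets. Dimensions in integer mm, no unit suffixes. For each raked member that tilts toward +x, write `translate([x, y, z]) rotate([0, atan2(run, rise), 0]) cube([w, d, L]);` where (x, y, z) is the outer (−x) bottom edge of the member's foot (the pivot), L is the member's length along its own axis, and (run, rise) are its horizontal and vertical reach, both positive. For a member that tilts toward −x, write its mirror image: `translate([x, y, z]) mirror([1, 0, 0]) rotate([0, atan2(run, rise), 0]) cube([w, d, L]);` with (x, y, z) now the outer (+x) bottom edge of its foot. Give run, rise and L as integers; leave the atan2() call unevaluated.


translate([168, 0, 576]) cube([97, 782, 71]);
translate([0, 94, 0]) rotate([0, atan2(168, 576), 0]) cube([34, 35, 600]);
translate([433, 94, 0]) mirror([1, 0, 0]) rotate([0, atan2(168, 576), 0]) cube([34, 35, 600]);
translate([0, 653, 0]) rotate([0, atan2(168, 576), 0]) cube([34, 35, 600]);
translate([433, 653, 0]) mirror([1, 0, 0]) rotate([0, atan2(168, 576), 0]) cube([34, 35, 600]);


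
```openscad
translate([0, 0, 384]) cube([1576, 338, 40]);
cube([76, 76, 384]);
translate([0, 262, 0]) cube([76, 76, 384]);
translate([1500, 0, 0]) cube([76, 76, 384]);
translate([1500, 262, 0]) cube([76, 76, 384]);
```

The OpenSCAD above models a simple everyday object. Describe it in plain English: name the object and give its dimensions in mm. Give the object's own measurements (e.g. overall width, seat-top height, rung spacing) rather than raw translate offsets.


A long wooden bench with a 1576 mm (x) × 338 mm (y) seat, 40 mm thick, its top surface 424 mm above the floor. Four 76 mm square legs at the seat corners, flush with the edges, run from z = 0 to the seat underside.


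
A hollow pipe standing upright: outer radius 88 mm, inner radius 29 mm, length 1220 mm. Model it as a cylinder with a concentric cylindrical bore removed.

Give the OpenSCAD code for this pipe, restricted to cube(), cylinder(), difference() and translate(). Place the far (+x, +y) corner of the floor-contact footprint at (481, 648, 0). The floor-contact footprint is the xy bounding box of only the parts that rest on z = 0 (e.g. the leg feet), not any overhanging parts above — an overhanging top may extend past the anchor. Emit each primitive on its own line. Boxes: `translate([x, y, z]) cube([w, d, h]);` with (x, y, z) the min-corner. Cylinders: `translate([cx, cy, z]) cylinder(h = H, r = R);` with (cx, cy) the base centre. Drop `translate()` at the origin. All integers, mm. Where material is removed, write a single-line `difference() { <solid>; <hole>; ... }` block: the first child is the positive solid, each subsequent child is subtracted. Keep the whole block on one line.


difference() { translate([393, 560, 0]) cylinder(h = 1220, r = 88); translate([393, 560, 0]) cylinder(h = 1220, r = 29); }


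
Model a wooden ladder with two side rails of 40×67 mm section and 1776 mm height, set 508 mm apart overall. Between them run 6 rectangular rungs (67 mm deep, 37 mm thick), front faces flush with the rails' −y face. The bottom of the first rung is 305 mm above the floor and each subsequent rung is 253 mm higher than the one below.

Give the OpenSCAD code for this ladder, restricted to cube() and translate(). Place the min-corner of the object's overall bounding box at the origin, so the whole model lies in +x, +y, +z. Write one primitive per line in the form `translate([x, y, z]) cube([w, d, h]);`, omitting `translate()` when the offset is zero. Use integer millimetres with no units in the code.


cube([40, 67, 1776]);
translate([468, 0, 0]) cube([40, 67, 1776]);
translate([40, 0, 305]) cube([428, 67, 37]);
translate([40, 0, 558]) cube([428, 67, 37]);
translate([40, 0, 811]) cube([428, 67, 37]);
translate([40, 0, 1064]) cube([428, 67, 37]);
translate([40, 0, 1317]) cube([428, 67, 37]);
translate([40, 0, 1570]) cube([428, 67, 37]);


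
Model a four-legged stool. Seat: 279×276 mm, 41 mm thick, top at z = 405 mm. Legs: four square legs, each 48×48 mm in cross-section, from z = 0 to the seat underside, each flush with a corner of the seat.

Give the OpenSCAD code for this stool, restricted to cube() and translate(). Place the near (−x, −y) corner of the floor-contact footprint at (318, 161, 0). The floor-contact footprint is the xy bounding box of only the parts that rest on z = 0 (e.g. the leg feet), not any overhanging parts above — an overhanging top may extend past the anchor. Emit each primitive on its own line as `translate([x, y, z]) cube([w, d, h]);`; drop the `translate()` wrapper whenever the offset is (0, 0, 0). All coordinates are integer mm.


translate([318, 161, 364]) cube([279, 276, 41]);
translate([318, 161, 0]) cube([48, 48, 364]);
translate([549, 161, 0]) cube([48, 48, 364]);
translate([318, 389, 0]) cube([48, 48, 364]);
translate([549, 389, 0]) cube([48, 48, 364]);


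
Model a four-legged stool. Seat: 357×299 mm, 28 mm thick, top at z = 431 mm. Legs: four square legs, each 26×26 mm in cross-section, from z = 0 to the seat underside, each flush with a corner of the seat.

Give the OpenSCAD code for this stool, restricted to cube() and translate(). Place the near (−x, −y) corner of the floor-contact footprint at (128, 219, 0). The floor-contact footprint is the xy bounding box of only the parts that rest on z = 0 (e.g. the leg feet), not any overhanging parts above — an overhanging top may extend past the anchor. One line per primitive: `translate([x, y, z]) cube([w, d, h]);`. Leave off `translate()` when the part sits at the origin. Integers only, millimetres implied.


translate([128, 219, 403]) cube([357, 299, 28]);
translate([128, 219, 0]) cube([26, 26, 403]);
translate([459, 219, 0]) cube([26, 26, 403]);
translate([128, 492, 0]) cube([26, 26, 403]);
translate([459, 492, 0]) cube([26, 26, 403]);


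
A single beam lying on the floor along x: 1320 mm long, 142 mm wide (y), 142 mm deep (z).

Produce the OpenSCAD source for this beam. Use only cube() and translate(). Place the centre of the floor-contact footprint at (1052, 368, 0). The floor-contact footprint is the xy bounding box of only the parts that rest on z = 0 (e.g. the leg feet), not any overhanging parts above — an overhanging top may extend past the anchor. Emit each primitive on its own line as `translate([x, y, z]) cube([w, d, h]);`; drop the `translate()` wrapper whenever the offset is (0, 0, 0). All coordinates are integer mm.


translate([392, 297, 0]) cube([1320, 142, 142]);


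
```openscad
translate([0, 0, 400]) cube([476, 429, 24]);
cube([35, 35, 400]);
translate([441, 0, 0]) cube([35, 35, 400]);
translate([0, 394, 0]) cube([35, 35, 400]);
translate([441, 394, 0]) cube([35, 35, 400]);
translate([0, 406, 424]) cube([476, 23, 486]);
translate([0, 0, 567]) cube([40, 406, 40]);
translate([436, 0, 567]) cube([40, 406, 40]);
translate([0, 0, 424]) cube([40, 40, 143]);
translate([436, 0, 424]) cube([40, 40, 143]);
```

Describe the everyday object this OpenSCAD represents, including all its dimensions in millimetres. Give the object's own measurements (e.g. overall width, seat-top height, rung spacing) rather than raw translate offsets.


A chair. The seat is a 476×429×24 mm slab with its top at z = 424 mm, on four 35×35 mm corner legs (flush with the seat edges, standing on z = 0). A flat backrest 23 mm thick, 486 mm tall, spans the full seat width and rises from the seat top along its +y edge, rear face flush with the rear of the seat. Two armrests of 40×40 mm section run along each side from the seat's front edge to the front of the backrest, top faces 183 mm above the seat top and outer faces flush with the seat's x-edges; a 40×40 mm post under the front of each armrest stands on the seat at the front corner.


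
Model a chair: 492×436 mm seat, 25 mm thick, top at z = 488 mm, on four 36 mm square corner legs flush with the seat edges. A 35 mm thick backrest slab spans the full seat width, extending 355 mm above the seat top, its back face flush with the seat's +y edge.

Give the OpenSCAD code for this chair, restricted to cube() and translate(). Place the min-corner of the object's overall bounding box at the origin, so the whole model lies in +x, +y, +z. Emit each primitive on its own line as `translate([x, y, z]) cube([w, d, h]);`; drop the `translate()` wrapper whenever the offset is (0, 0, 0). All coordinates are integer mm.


// leg_h = 488 - 25 = 463
translate([0, 0, 463]) cube([492, 436, 25]);
cube([36, 36, 463]);
translate([456, 0, 0]) cube([36, 36, 463]);
translate([0, 400, 0]) cube([36, 36, 463]);
translate([456, 400, 0]) cube([36, 36, 463]);
translate([0, 401, 488]) cube([492, 35, 355]);


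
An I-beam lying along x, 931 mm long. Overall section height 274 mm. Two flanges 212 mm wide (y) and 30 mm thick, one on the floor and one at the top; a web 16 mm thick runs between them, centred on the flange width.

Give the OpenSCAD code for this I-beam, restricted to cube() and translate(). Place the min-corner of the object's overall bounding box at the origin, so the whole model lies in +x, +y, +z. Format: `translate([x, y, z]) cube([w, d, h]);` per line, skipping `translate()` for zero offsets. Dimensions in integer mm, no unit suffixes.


cube([931, 212, 30]);
translate([0, 98, 30]) cube([931, 16, 214]);
translate([0, 0, 244]) cube([931, 212, 30]);


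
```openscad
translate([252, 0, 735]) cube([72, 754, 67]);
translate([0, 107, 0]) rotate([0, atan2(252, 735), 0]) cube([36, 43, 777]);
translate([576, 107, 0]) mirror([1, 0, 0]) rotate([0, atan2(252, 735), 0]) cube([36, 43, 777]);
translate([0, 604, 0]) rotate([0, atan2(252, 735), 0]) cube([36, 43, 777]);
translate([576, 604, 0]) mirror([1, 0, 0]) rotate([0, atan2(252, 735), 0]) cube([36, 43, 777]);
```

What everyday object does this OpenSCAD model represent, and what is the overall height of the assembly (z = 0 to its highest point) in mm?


A sawhorse. The overall height is 802 mm.

A beam across two mirrored pairs of raked legs — a sawhorse. The beam's underside is at z = 735 (matching the legs' vertical rise in atan2(252, 735)) and the beam is 67 mm tall, so its top is at 735 + 67 = 802 mm. The raked legs top out at the beam's underside, so that is the highest point.


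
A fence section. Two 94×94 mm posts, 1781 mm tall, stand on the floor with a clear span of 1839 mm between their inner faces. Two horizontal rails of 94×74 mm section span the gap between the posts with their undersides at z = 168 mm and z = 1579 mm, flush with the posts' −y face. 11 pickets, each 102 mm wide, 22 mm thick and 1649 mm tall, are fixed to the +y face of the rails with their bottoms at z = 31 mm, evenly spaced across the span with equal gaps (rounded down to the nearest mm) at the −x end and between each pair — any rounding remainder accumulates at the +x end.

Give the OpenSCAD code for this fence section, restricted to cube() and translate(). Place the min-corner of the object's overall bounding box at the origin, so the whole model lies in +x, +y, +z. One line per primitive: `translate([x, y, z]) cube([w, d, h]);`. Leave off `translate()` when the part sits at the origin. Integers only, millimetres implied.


cube([94, 94, 1781]);
translate([1933, 0, 0]) cube([94, 94, 1781]);
translate([94, 0, 168]) cube([1839, 94, 74]);
translate([94, 0, 1579]) cube([1839, 94, 74]);
translate([153, 94, 31]) cube([102, 22, 1649]);
translate([314, 94, 31]) cube([102, 22, 1649]);
translate([475, 94, 31]) cube([102, 22, 1649]);
translate([636, 94, 31]) cube([102, 22, 1649]);
translate([797, 94, 31]) cube([102, 22, 1649]);
translate([958, 94, 31]) cube([102, 22, 1649]);
translate([1119, 94, 31]) cube([102, 22, 1649]);
translate([1280, 94, 31]) cube([102, 22, 1649]);
translate([1441, 94, 31]) cube([102, 22, 1649]);
translate([1602, 94, 31]) cube([102, 22, 1649]);
translate([1763, 94, 31]) cube([102, 22, 1649]);


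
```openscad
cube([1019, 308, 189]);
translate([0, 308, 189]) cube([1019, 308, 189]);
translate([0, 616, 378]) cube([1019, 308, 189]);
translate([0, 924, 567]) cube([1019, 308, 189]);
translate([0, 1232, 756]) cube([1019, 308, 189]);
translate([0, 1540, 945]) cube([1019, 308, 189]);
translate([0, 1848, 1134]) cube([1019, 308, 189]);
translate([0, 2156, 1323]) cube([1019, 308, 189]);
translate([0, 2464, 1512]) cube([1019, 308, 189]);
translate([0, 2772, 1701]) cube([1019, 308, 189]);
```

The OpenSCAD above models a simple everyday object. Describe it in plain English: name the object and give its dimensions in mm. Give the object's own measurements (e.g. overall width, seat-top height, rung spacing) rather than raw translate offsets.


A straight staircase of 10 solid steps. Each step is 1019 mm wide (x), 308 mm deep (y, the going) and 189 mm tall (the rise). The first step rests on the floor; each subsequent step sits one going further in +y and one rise higher in +z, directly behind and above the previous step with no overlap.


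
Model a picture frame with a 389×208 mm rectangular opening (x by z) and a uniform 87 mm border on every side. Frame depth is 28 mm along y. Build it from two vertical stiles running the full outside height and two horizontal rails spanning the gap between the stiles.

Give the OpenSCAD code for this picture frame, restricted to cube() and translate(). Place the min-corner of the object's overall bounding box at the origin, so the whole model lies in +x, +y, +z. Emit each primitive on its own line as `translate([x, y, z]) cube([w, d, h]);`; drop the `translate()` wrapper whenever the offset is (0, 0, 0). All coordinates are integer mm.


cube([87, 28, 382]);
translate([476, 0, 0]) cube([87, 28, 382]);
translate([87, 0, 0]) cube([389, 28, 87]);
translate([87, 0, 295]) cube([389, 28, 87]);


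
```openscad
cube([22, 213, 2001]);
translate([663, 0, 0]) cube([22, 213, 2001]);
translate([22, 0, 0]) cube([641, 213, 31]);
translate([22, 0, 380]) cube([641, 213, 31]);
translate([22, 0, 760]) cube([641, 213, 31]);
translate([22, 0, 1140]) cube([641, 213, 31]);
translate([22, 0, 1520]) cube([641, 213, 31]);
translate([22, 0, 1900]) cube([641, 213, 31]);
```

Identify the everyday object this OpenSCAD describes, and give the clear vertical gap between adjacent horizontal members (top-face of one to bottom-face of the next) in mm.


A bookshelf. The clear shelf gap is 349 mm.

Two tall side panels with 6 horizontal boards between them — a bookshelf. The first two shelf undersides are at z = 0 and z = 380; with shelf thickness 31, the clear gap is 380 − 0 − 31 = 349 mm.


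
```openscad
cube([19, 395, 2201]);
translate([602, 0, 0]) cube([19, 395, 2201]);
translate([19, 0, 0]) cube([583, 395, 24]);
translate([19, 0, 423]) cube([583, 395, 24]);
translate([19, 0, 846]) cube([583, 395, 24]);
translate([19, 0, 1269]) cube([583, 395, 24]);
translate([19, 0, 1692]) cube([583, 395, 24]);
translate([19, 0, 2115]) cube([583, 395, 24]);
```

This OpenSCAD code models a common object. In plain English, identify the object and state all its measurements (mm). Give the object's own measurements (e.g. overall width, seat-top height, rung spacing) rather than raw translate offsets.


An open bookshelf. Two side panels, each 19 mm thick, 395 mm deep and 2201 mm tall, stand 621 mm apart (outside-to-outside). Between them sit 6 shelves, each 24 mm thick and 395 mm deep, spanning the full gap between the sides. The bottom shelf rests on the floor (its underside at z = 0) and the clear gap between one shelf's top and the next shelf's underside is 399 mm.


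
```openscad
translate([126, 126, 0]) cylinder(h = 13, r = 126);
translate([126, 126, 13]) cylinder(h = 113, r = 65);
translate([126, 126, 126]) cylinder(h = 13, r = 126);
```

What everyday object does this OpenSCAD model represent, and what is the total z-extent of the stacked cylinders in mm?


A spool. The overall height is 139 mm.

Three coaxial cylinders, large–small–large — a spool. Two 13 mm flanges and a 113 mm core give 13 + 113 + 13 = 139 mm.


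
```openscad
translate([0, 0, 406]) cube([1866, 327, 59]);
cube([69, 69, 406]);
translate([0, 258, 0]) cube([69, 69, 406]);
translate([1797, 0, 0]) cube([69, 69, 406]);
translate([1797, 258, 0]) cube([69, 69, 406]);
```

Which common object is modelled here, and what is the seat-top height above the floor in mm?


A bench. The seat-top height is 465 mm.

A long slab on four corner posts — a bench. The slab sits at z = 406 with thickness 59, so the top is 406 + 59 = 465 mm.


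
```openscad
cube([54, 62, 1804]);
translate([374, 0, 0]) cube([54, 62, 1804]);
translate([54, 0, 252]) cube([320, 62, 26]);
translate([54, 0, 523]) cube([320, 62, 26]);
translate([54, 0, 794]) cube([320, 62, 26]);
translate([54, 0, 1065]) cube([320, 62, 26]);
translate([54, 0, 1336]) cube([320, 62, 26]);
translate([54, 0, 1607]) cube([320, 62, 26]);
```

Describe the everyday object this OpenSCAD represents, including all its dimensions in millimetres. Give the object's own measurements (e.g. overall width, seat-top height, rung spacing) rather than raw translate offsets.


A straight ladder. Two 54×62 mm vertical rails, 1804 mm tall, stand 428 mm apart (outside-to-outside) with their front faces coplanar on the −y side. 6 rungs, each 62 mm deep and 26 mm tall, span between the inner faces of the rails, front faces flush with the rails. The lowest rung's underside is at z = 252 mm and rungs are spaced 271 mm apart (underside to underside).


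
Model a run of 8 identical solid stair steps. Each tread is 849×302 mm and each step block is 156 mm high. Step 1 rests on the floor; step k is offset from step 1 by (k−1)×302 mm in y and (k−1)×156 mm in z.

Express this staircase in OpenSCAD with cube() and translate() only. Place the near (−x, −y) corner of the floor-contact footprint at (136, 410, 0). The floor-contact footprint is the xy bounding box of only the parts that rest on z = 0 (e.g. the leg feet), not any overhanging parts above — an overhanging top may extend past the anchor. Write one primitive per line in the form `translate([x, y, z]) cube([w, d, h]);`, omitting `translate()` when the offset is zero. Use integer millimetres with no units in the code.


translate([136, 410, 0]) cube([849, 302, 156]);
translate([136, 712, 156]) cube([849, 302, 156]);
translate([136, 1014, 312]) cube([849, 302, 156]);
translate([136, 1316, 468]) cube([849, 302, 156]);
translate([136, 1618, 624]) cube([849, 302, 156]);
translate([136, 1920, 780]) cube([849, 302, 156]);
translate([136, 2222, 936]) cube([849, 302, 156]);
translate([136, 2524, 1092]) cube([849, 302, 156]);


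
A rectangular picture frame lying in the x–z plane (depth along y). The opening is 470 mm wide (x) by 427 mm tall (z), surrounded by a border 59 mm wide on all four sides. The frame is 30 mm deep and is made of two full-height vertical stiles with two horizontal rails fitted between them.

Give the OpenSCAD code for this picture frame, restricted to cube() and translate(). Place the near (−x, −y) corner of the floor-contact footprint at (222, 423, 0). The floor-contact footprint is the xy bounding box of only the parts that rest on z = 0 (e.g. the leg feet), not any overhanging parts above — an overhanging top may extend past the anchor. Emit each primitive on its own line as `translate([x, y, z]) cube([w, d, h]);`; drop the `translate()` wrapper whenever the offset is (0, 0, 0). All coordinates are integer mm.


translate([222, 423, 0]) cube([59, 30, 545]);
translate([751, 423, 0]) cube([59, 30, 545]);
translate([281, 423, 0]) cube([470, 30, 59]);
translate([281, 423, 486]) cube([470, 30, 59]);


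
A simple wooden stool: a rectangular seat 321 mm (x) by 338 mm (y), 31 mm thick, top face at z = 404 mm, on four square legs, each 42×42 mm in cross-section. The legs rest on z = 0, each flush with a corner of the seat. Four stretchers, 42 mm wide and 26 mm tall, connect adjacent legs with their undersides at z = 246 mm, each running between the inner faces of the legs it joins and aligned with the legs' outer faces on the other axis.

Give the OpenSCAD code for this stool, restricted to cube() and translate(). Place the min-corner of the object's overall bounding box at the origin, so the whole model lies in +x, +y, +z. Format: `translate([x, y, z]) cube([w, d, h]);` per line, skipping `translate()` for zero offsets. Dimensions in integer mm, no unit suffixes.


translate([0, 0, 373]) cube([321, 338, 31]);
cube([42, 42, 373]);
translate([279, 0, 0]) cube([42, 42, 373]);
translate([0, 296, 0]) cube([42, 42, 373]);
translate([279, 296, 0]) cube([42, 42, 373]);
translate([42, 0, 246]) cube([237, 42, 26]);
translate([42, 296, 246]) cube([237, 42, 26]);
translate([0, 42, 246]) cube([42, 254, 26]);
translate([279, 42, 246]) cube([42, 254, 26]);


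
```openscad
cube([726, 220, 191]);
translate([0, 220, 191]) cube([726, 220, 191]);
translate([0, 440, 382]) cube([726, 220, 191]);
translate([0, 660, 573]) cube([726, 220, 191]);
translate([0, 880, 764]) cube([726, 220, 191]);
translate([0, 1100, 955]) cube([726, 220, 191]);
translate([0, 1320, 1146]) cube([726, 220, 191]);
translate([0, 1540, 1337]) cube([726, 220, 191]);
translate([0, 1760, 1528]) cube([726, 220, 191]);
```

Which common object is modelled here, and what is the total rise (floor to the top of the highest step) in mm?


A staircase. The total rise is 1719 mm.

9 identical blocks, each offset up and back from the previous — a staircase. Each step is 191 mm tall and there are 9 of them, so the total rise is 9 × 191 = 1719 mm.


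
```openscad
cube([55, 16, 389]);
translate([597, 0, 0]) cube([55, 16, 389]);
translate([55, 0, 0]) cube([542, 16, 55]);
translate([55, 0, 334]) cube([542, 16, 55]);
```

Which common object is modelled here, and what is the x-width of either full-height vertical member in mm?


A picture frame. The border width is 55 mm.

Four thin pieces enclosing a rectangular opening — a picture frame. The two full-height stiles are 389 mm tall; the top rail sits at z = 334 and is 55 mm tall, so the border above the opening is 389 − 334 = 55 mm, matching the stile x-width.


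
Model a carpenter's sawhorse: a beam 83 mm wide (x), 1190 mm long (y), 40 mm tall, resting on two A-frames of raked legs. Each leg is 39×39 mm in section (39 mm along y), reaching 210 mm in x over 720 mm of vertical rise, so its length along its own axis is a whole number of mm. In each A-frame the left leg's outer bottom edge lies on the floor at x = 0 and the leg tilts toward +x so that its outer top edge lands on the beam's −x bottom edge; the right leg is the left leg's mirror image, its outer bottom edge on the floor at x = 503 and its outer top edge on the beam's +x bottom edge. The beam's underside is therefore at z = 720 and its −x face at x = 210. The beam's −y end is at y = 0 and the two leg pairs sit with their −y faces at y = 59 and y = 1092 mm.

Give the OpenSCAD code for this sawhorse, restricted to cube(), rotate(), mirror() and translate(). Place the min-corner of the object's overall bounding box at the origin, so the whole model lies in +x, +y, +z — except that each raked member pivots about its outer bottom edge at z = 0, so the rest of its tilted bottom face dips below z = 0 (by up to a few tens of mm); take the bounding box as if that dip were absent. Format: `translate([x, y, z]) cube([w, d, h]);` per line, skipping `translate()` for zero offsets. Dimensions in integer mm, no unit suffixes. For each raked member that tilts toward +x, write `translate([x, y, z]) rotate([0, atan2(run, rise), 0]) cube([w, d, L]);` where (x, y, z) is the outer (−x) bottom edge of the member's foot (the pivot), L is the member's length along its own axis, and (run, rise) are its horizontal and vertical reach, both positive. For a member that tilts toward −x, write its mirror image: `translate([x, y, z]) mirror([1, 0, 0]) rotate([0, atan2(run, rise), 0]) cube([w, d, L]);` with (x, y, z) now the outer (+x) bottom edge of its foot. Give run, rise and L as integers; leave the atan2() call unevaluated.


translate([210, 0, 720]) cube([83, 1190, 40]);
translate([0, 59, 0]) rotate([0, atan2(210, 720), 0]) cube([39, 39, 750]);
translate([503, 59, 0]) mirror([1, 0, 0]) rotate([0, atan2(210, 720), 0]) cube([39, 39, 750]);
translate([0, 1092, 0]) rotate([0, atan2(210, 720), 0]) cube([39, 39, 750]);
translate([503, 1092, 0]) mirror([1, 0, 0]) rotate([0, atan2(210, 720), 0]) cube([39, 39, 750]);


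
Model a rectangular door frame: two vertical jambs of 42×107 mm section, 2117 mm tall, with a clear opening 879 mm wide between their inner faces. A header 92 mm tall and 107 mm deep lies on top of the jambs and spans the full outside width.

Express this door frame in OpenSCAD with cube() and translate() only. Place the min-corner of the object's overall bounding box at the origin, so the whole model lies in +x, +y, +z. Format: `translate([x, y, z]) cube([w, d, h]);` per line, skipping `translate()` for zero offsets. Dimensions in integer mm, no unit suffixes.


cube([42, 107, 2117]);
translate([921, 0, 0]) cube([42, 107, 2117]);
translate([0, 0, 2117]) cube([963, 107, 92]);


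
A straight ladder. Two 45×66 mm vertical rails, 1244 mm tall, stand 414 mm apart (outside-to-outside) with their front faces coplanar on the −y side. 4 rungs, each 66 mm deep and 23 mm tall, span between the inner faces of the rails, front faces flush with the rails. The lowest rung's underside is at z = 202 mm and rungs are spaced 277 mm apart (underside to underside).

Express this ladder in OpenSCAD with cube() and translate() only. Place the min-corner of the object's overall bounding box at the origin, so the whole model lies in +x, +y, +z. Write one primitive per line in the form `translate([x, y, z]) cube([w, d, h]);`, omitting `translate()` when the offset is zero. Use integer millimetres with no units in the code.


cube([45, 66, 1244]);
translate([369, 0, 0]) cube([45, 66, 1244]);
translate([45, 0, 202]) cube([324, 66, 23]);
translate([45, 0, 479]) cube([324, 66, 23]);
translate([45, 0, 756]) cube([324, 66, 23]);
translate([45, 0, 1033]) cube([324, 66, 23]);


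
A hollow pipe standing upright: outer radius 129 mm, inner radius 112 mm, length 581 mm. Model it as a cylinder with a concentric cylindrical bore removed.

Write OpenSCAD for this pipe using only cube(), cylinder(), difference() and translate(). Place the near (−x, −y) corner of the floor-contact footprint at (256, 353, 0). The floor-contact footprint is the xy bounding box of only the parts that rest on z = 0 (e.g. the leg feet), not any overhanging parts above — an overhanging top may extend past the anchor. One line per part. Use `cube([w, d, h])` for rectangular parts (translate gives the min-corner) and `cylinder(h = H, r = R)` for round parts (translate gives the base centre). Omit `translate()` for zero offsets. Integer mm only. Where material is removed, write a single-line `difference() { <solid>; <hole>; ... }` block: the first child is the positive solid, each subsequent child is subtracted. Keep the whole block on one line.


difference() { translate([385, 482, 0]) cylinder(h = 581, r = 129); translate([385, 482, 0]) cylinder(h = 581, r = 112); }


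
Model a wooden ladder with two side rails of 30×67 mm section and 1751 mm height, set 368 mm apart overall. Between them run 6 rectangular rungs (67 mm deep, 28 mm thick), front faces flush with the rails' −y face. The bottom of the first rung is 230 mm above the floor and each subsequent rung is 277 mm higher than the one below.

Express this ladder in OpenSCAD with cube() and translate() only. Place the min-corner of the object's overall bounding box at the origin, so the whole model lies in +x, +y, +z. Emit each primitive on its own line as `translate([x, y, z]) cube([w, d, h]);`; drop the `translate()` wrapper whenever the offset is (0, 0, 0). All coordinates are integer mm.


// rung span = 368 - 2*30 = 308
// rung[k] z = 230 + k*277
cube([30, 67, 1751]);
translate([338, 0, 0]) cube([30, 67, 1751]);
translate([30, 0, 230]) cube([308, 67, 28]);
translate([30, 0, 507]) cube([308, 67, 28]);
translate([30, 0, 784]) cube([308, 67, 28]);
translate([30, 0, 1061]) cube([308, 67, 28]);
translate([30, 0, 1338]) cube([308, 67, 28]);
translate([30, 0, 1615]) cube([308, 67, 28]);


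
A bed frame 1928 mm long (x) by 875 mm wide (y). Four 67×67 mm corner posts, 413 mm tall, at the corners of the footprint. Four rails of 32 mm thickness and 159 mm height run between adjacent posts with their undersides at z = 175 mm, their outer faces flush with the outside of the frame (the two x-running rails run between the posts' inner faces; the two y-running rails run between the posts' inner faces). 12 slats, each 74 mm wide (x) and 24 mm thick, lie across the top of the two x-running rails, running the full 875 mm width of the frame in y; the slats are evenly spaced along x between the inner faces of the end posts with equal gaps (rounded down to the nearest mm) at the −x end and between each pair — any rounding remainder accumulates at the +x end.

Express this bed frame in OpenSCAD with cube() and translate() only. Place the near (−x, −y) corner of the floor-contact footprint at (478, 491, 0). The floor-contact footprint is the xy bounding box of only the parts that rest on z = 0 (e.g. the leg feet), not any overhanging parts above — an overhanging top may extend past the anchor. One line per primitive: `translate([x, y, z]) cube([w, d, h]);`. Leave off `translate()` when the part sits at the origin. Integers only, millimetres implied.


translate([478, 491, 0]) cube([67, 67, 413]);
translate([478, 1299, 0]) cube([67, 67, 413]);
translate([2339, 491, 0]) cube([67, 67, 413]);
translate([2339, 1299, 0]) cube([67, 67, 413]);
translate([545, 491, 175]) cube([1794, 32, 159]);
translate([545, 1334, 175]) cube([1794, 32, 159]);
translate([478, 558, 175]) cube([32, 741, 159]);
translate([2374, 558, 175]) cube([32, 741, 159]);
translate([614, 491, 334]) cube([74, 875, 24]);
translate([757, 491, 334]) cube([74, 875, 24]);
translate([900, 491, 334]) cube([74, 875, 24]);
translate([1043, 491, 334]) cube([74, 875, 24]);
translate([1186, 491, 334]) cube([74, 875, 24]);
translate([1329, 491, 334]) cube([74, 875, 24]);
translate([1472, 491, 334]) cube([74, 875, 24]);
translate([1615, 491, 334]) cube([74, 875, 24]);
translate([1758, 491, 334]) cube([74, 875, 24]);
translate([1901, 491, 334]) cube([74, 875, 24]);
translate([2044, 491, 334]) cube([74, 875, 24]);
translate([2187, 491, 334]) cube([74, 875, 24]);


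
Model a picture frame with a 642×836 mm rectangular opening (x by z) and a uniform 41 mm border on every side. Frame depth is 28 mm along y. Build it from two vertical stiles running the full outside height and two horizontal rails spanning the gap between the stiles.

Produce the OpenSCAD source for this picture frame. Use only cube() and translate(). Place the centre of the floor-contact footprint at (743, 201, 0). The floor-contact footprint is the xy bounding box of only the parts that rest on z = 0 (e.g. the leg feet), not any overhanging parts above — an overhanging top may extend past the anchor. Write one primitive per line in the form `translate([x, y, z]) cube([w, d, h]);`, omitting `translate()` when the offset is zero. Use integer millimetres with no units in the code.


translate([381, 187, 0]) cube([41, 28, 918]);
translate([1064, 187, 0]) cube([41, 28, 918]);
translate([422, 187, 0]) cube([642, 28, 41]);
translate([422, 187, 877]) cube([642, 28, 41]);


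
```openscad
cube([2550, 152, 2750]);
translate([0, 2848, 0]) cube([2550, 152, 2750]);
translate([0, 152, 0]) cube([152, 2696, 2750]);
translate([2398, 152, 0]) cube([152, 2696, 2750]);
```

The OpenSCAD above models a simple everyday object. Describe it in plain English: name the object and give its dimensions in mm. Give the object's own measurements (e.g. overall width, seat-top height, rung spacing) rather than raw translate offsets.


The wall frame of a small rectangular building: four walls, each 2750 mm tall and 152 mm thick, enclosing a footprint 2550 mm (x) by 3000 mm (y) outside-to-outside, with no floor or roof. The front and back walls (the −y and +y sides) span the full width; the two side walls fit between them.


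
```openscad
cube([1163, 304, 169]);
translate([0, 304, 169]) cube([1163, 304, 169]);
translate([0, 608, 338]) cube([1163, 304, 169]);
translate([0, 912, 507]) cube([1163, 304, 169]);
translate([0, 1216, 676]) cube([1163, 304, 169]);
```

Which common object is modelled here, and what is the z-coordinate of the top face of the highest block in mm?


A staircase. The total rise is 845 mm.

5 identical blocks, each offset up and back from the previous — a staircase. Each step is 169 mm tall and there are 5 of them, so the total rise is 5 × 169 = 845 mm.


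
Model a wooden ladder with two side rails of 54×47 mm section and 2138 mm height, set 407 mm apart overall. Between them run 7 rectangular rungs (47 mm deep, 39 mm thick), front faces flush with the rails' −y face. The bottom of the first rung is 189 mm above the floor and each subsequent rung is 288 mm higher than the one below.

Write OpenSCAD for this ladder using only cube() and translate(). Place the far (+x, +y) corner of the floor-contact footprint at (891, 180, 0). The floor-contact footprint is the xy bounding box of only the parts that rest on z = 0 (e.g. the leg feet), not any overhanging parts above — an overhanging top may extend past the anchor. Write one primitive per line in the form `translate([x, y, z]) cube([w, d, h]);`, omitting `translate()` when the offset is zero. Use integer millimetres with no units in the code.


// rung span = 407 - 2*54 = 299
// rung[k] z = 189 + k*288
translate([484, 133, 0]) cube([54, 47, 2138]);
translate([837, 133, 0]) cube([54, 47, 2138]);
translate([538, 133, 189]) cube([299, 47, 39]);
translate([538, 133, 477]) cube([299, 47, 39]);
translate([538, 133, 765]) cube([299, 47, 39]);
translate([538, 133, 1053]) cube([299, 47, 39]);
translate([538, 133, 1341]) cube([299, 47, 39]);
translate([538, 133, 1629]) cube([299, 47, 39]);
translate([538, 133, 1917]) cube([299, 47, 39]);
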